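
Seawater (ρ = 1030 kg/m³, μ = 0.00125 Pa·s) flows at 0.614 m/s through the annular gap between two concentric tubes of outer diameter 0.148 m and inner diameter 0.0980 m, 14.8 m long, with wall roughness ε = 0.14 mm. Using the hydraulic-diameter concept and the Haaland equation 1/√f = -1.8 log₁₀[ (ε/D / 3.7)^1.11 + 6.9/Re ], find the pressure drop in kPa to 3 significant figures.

ΔP ≈ 1.72 kPa

Hydraulic diameter D_h = 4A/P = D_o - D_i = 0.148 - 0.098 = 0.05 m.
Re = ρVD_h/μ = 1030·0.614·0.05/0.00125 = 2.53e+04.
ε/D_h = 0.00014/0.05 = 0.0028; Haaland gives 1/√f = -1.8 log₁₀[0.000343+0.000273] = 5.779, so f = 0.02995.
ΔP = f(L/D_h)(ρV²/2) = 0.02995·14.8/0.05·194.2 = 1721 Pa.
ΔP = 1.72 kPa.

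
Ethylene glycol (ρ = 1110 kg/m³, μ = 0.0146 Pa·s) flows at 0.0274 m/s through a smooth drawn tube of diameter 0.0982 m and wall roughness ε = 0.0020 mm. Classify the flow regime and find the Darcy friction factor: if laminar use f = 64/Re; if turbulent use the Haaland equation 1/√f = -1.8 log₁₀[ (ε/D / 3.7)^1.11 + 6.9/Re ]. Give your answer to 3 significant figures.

Re = ρVD/μ = 1110·0.0274·0.0982/0.0146 = 204.6.
Re < 2300 → laminar, so f = 64/Re = 0.3129 (roughness is irrelevant in laminar flow).

f ≈ 0.313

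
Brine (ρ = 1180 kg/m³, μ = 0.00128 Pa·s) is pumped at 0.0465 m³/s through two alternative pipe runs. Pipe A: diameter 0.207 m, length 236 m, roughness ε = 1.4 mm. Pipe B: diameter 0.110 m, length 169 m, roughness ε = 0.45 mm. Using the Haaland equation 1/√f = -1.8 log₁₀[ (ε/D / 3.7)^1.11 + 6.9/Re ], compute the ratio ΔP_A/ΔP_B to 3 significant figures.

ΔP_A/ΔP_B ≈ 0.0691

Pipe A: V = Q/A = 0.0465/0.03365 = 1.382 m/s; Re = 2.637e+05; ε/D = 0.00676; Haaland → f = 0.03369; ΔP_A = f(L/D)(ρV²/2) = 4.326e+04 Pa.
Pipe B: V = Q/A = 0.0465/0.009503 = 4.893 m/s; Re = 4.962e+05; ε/D = 0.00409; Haaland → f = 0.02886; ΔP_B = f(L/D)(ρV²/2) = 6.263e+05 Pa.
ΔP_A/ΔP_B = 4.326e+04/6.263e+05 = 0.0691.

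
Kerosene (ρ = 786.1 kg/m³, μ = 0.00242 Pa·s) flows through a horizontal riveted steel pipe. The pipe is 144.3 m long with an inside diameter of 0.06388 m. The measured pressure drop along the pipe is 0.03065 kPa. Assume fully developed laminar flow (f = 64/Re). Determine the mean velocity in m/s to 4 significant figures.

V ≈ 0.01119 m/s

For laminar flow, f = 64/Re with Re = ρVD/μ, so Darcy-Weisbach reduces to ΔP = 32μLV/D². Solving for V: V = ΔP·D²/(32μL) = 30.65·(0.06388)²/(32·0.00242·144.3) = 0.01119 m/s.
Check: Re = ρVD/μ = 786.1·0.01119·0.06388/0.00242 = 232.3 < 2300, so the laminar assumption holds.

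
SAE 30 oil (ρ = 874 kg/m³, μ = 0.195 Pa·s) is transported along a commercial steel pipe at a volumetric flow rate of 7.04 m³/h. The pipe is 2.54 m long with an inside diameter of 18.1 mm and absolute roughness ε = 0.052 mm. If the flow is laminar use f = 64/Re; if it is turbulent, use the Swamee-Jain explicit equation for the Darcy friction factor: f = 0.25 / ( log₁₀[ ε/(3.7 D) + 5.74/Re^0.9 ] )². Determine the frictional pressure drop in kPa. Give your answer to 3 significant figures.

ΔP ≈ 368 kPa

Q = 7.04 m³/h = 7.04/3600 = 0.001956 m³/s.
Cross-sectional area A = πD²/4 = π(0.0181)²/4 = 0.0002573 m²; mean velocity V = Q/A = 0.001956/0.0002573 = 7.6 m/s.
Reynolds number Re = ρVD/μ = 874 · 7.6 · 0.0181 / 0.195 = 616.6.
Re < 2300 → laminar flow, so f = 64/Re = 64/616.6 = 0.1038 (the turbulent correlation is not needed).
Darcy-Weisbach: ΔP = f(L/D)(ρV²/2) = 0.1038·(2.54/0.0181)·(874·7.6²/2) = 0.1038·140.3·2.524e+04 = 3.677e+05 Pa.
ΔP = 3.677e+05 Pa = 368 kPa.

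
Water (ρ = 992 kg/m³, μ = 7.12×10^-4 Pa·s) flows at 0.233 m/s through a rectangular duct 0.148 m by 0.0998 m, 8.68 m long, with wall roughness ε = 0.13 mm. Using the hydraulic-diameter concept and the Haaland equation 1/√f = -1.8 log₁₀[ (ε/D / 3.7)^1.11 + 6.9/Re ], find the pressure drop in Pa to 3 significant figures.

Hydraulic diameter D_h = 4A/P = 4·(0.148·0.0998)/(2·(0.148+0.0998)) = 0.05908/0.4956 = 0.1192 m.
Re = ρVD_h/μ = 992·0.233·0.1192/0.000712 = 3.87e+04.
ε/D_h = 0.00013/0.1192 = 0.00109; Haaland gives 1/√f = -1.8 log₁₀[0.000121+0.000178] = 6.344, so f = 0.02484.
ΔP = f(L/D_h)(ρV²/2) = 0.02484·8.68/0.1192·26.93 = 48.71 Pa.

ΔP ≈ 48.7 Pa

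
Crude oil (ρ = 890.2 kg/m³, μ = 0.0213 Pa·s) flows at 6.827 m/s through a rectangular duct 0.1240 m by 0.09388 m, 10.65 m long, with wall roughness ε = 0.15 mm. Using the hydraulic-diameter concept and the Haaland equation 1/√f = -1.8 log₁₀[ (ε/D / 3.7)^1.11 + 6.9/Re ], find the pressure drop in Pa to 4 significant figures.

ΔP ≈ 54760 Pa

Hydraulic diameter D_h = 4A/P = 4·(0.124·0.09388)/(2·(0.124+0.09388)) = 0.04656/0.4358 = 0.1069 m.
Re = ρVD_h/μ = 890.2·6.827·0.1069/0.0213 = 3.049e+04.
ε/D_h = 0.00015/0.1069 = 0.0014; Haaland gives 1/√f = -1.8 log₁₀[0.00016+0.000226] = 6.145, so f = 0.02649.
ΔP = f(L/D_h)(ρV²/2) = 0.02649·10.65/0.1069·2.075e+04 = 5.476e+04 Pa.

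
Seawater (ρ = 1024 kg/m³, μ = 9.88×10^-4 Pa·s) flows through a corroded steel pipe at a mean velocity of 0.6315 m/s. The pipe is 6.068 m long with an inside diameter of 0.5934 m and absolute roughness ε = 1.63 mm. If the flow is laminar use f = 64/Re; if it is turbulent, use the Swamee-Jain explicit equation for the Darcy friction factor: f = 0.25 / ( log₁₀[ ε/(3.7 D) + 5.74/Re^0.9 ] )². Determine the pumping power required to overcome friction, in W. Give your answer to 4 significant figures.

P ≈ 9.491 W

Reynolds number Re = ρVD/μ = 1024 · 0.6315 · 0.5934 / 0.000988 = 3.884e+05.
Re > 4000 → turbulent. Relative roughness ε/D = 0.00163/0.5934 = 0.00275. Swamee-Jain: f = 0.25/(log₁₀[0.00275/3.7 + 5.74/3.884e+05^0.9])² = 0.25/(log₁₀[0.000742 + 5.35e-05])² = 0.25/(-3.099)² = 0.02603.
Darcy-Weisbach: ΔP = f(L/D)(ρV²/2) = 0.02603·(6.068/0.5934)·(1024·0.6315²/2) = 0.02603·10.23·204.2 = 54.35 Pa.
Q = V·A = 0.6315·0.2766 = 0.1746 m³/s.
Pumping power P = QΔP = 0.1746·54.35 = 9.4915 W = 9.491 W.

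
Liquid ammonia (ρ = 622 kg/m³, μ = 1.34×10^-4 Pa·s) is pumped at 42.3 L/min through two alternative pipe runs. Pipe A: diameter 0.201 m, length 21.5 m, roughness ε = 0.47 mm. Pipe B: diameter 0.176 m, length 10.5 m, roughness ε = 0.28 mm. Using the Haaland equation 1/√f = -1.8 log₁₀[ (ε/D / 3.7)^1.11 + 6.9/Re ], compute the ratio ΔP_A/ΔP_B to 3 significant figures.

Pipe A: V = Q/A = 0.000705/0.03173 = 0.02222 m/s; Re = 2.073e+04; ε/D = 0.00234; Haaland → f = 0.02992; ΔP_A = f(L/D)(ρV²/2) = 0.4913 Pa.
Pipe B: V = Q/A = 0.000705/0.02433 = 0.02898 m/s; Re = 2.367e+04; ε/D = 0.00159; Haaland → f = 0.02794; ΔP_B = f(L/D)(ρV²/2) = 0.4353 Pa.
ΔP_A/ΔP_B = 0.4913/0.4353 = 1.13.

ΔP_A/ΔP_B ≈ 1.13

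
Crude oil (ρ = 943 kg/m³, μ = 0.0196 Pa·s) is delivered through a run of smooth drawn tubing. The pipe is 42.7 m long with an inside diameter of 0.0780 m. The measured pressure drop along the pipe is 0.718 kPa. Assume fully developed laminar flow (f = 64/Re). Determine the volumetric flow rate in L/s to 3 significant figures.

Q ≈ 0.779 L/s

For laminar flow, f = 64/Re with Re = ρVD/μ, so Darcy-Weisbach reduces to ΔP = 32μLV/D². Solving for V: V = ΔP·D²/(32μL) = 718·(0.078)²/(32·0.0196·42.7) = 0.1631 m/s.
Check: Re = ρVD/μ = 943·0.1631·0.078/0.0196 = 612.1 < 2300, so the laminar assumption holds.
Q = V·A = 0.1631·(π/4·0.078²) = 0.0007794 m³/s = 0.779 L/s.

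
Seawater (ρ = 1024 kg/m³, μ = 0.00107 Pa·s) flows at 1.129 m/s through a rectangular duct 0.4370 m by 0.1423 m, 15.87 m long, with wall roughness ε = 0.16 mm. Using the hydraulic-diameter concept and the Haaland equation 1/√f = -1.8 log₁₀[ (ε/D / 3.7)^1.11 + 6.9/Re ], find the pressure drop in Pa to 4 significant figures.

Hydraulic diameter D_h = 4A/P = 4·(0.437·0.1423)/(2·(0.437+0.1423)) = 0.2487/1.159 = 0.2147 m.
Re = ρVD_h/μ = 1024·1.129·0.2147/0.00107 = 2.32e+05.
ε/D_h = 0.00016/0.2147 = 0.000745; Haaland gives 1/√f = -1.8 log₁₀[7.9e-05+2.97e-05] = 7.135, so f = 0.01965.
ΔP = f(L/D_h)(ρV²/2) = 0.01965·15.87/0.2147·652.6 = 947.7 Pa.

ΔP ≈ 947.7 Pa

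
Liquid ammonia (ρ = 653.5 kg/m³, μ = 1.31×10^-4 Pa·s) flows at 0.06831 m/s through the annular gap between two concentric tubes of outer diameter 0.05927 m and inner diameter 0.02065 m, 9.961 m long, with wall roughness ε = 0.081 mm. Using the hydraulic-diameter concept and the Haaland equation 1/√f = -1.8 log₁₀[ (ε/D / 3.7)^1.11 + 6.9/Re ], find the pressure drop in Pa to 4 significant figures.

Hydraulic diameter D_h = 4A/P = D_o - D_i = 0.05927 - 0.02065 = 0.03862 m.
Re = ρVD_h/μ = 653.5·0.06831·0.03862/0.000131 = 1.316e+04.
ε/D_h = 8.1e-05/0.03862 = 0.0021; Haaland gives 1/√f = -1.8 log₁₀[0.000249+0.000524] = 5.601, so f = 0.03188.
ΔP = f(L/D_h)(ρV²/2) = 0.03188·9.961/0.03862·1.525 = 12.54 Pa.

ΔP ≈ 12.54 Pa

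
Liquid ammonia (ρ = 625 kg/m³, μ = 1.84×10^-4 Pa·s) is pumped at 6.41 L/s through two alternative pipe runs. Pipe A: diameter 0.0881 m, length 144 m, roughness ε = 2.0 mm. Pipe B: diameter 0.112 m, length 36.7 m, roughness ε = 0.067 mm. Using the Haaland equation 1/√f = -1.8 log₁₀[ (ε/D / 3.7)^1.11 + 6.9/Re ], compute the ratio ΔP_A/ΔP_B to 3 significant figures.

Pipe A: V = Q/A = 0.00641/0.006096 = 1.052 m/s; Re = 3.147e+05; ε/D = 0.0227; Haaland → f = 0.0513; ΔP_A = f(L/D)(ρV²/2) = 2.897e+04 Pa.
Pipe B: V = Q/A = 0.00641/0.009852 = 0.6506 m/s; Re = 2.475e+05; ε/D = 0.000598; Haaland → f = 0.01885; ΔP_B = f(L/D)(ρV²/2) = 816.9 Pa.
ΔP_A/ΔP_B = 2.897e+04/816.9 = 35.5.

ΔP_A/ΔP_B ≈ 35.5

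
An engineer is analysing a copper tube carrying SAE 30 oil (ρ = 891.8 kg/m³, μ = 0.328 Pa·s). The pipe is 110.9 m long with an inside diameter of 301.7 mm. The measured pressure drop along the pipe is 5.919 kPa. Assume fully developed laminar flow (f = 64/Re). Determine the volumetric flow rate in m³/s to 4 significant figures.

For laminar flow, f = 64/Re with Re = ρVD/μ, so Darcy-Weisbach reduces to ΔP = 32μLV/D². Solving for V: V = ΔP·D²/(32μL) = 5919·(0.3017)²/(32·0.328·110.9) = 0.4629 m/s.
Check: Re = ρVD/μ = 891.8·0.4629·0.3017/0.328 = 379.7 < 2300, so the laminar assumption holds.
Q = V·A = 0.4629·(π/4·0.3017²) = 0.03309 m³/s = 0.03309 m³/s.

Q ≈ 0.03309 m³/s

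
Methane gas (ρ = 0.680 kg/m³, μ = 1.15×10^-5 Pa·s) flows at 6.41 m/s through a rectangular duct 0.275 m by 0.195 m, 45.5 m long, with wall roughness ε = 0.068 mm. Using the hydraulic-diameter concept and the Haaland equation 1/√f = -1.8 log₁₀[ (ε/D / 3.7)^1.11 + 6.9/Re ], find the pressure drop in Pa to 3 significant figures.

Hydraulic diameter D_h = 4A/P = 4·(0.275·0.195)/(2·(0.275+0.195)) = 0.2145/0.94 = 0.2282 m.
Re = ρVD_h/μ = 0.68·6.41·0.2282/1.15e-05 = 8.649e+04.
ε/D_h = 6.8e-05/0.2282 = 0.000298; Haaland gives 1/√f = -1.8 log₁₀[2.86e-05+7.98e-05] = 7.137, so f = 0.01963.
ΔP = f(L/D_h)(ρV²/2) = 0.01963·45.5/0.2282·13.97 = 54.68 Pa.

ΔP ≈ 54.7 Pa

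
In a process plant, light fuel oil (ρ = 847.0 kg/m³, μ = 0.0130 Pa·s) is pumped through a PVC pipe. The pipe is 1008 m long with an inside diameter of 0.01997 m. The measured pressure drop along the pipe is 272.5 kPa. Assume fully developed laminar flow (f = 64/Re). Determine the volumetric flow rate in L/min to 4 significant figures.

For laminar flow, f = 64/Re with Re = ρVD/μ, so Darcy-Weisbach reduces to ΔP = 32μLV/D². Solving for V: V = ΔP·D²/(32μL) = 2.725e+05·(0.01997)²/(32·0.013·1008) = 0.2592 m/s.
Check: Re = ρVD/μ = 847·0.2592·0.01997/0.013 = 337.2 < 2300, so the laminar assumption holds.
Q = V·A = 0.2592·(π/4·0.01997²) = 8.117e-05 m³/s = 4.870 L/min.

Q ≈ 4.870 L/min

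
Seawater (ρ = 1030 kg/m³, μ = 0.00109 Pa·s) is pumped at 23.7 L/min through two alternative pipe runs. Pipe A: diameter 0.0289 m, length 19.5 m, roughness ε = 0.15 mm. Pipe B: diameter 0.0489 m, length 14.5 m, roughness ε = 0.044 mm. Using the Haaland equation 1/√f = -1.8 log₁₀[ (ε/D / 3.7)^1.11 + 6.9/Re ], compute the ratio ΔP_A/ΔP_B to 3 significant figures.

Pipe A: V = Q/A = 0.000395/0.000656 = 0.6022 m/s; Re = 1.644e+04; ε/D = 0.00519; Haaland → f = 0.03527; ΔP_A = f(L/D)(ρV²/2) = 4443 Pa.
Pipe B: V = Q/A = 0.000395/0.001878 = 0.2103 m/s; Re = 9719; ε/D = 0.0009; Haaland → f = 0.03226; ΔP_B = f(L/D)(ρV²/2) = 217.9 Pa.
ΔP_A/ΔP_B = 4443/217.9 = 20.4.

ΔP_A/ΔP_B ≈ 20.4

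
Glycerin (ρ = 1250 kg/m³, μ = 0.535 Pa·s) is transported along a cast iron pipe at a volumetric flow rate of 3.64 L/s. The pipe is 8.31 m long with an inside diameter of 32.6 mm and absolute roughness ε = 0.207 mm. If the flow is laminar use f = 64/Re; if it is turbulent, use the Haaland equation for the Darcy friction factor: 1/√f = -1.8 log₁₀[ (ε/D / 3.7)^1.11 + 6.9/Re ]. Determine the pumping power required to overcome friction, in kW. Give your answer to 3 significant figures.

Q = 3.64 L/s = 3.64/1000 = 0.00364 m³/s.
Cross-sectional area A = πD²/4 = π(0.0326)²/4 = 0.0008347 m²; mean velocity V = Q/A = 0.00364/0.0008347 = 4.361 m/s.
Reynolds number Re = ρVD/μ = 1250 · 4.361 · 0.0326 / 0.535 = 332.2.
Re < 2300 → laminar flow, so f = 64/Re = 64/332.2 = 0.1927 (the turbulent correlation is not needed).
Darcy-Weisbach: ΔP = f(L/D)(ρV²/2) = 0.1927·(8.31/0.0326)·(1250·4.361²/2) = 0.1927·254.9·1.189e+04 = 5.838e+05 Pa.
Pumping power P = QΔP = 0.00364·5.838e+05 = 2125 W = 2.12 kW.

P ≈ 2.12 kW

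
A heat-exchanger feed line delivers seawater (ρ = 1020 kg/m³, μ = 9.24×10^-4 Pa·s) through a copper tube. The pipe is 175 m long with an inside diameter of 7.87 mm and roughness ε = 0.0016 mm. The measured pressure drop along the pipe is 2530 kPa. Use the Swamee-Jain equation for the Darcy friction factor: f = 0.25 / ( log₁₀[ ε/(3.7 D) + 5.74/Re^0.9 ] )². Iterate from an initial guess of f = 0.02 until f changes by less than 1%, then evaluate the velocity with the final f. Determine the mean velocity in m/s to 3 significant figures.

Rearranging Darcy-Weisbach: V = √(2·ΔP·D/(f·L·ρ)). With ε/D = 1.6e-06/0.00787 = 0.000203, iterate starting from f = 0.02:
  f = 0.02 → V = √(2·2.53e+06·0.00787/(0.02·175·1020)) = 3.34 m/s; Re = ρVD/μ = 2.902e+04; f → 0.02417
  f = 0.02417 → V = 3.038 m/s; Re = 2.64e+04; f → 0.02468
  f = 0.02468 → V = 3.006 m/s; Re = 2.612e+04; f → 0.02474
Converged (Δf/f < 1%). With the final f = 0.02474: V = √(2·2.53e+06·0.00787/(0.02474·175·1020)) = 3.003 m/s.

V ≈ 3.00 m/s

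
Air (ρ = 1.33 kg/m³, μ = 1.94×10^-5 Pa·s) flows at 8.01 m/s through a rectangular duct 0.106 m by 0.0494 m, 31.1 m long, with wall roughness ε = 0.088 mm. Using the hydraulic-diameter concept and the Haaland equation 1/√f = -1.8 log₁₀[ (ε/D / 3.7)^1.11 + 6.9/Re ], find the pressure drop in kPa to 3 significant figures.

ΔP ≈ 0.503 kPa

Hydraulic diameter D_h = 4A/P = 4·(0.106·0.0494)/(2·(0.106+0.0494)) = 0.02095/0.3108 = 0.06739 m.
Re = ρVD_h/μ = 1.33·8.01·0.06739/1.94e-05 = 3.701e+04.
ε/D_h = 8.8e-05/0.06739 = 0.00131; Haaland gives 1/√f = -1.8 log₁₀[0.000147+0.000186] = 6.258, so f = 0.02553.
ΔP = f(L/D_h)(ρV²/2) = 0.02553·31.1/0.06739·42.67 = 502.8 Pa.
ΔP = 0.503 kPa.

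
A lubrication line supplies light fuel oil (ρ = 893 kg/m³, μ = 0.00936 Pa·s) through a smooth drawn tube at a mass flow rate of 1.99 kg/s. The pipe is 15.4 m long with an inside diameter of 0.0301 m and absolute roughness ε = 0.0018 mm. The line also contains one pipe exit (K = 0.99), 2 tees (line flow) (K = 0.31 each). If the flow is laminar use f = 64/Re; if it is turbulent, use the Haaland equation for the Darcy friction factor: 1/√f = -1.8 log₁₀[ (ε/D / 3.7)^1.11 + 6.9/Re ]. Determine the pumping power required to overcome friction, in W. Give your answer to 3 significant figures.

P ≈ 175 W

A = πD²/4 = π(0.0301)²/4 = 0.0007116 m²; mean velocity V = ṁ/(ρA) = 1.99/(893 · 0.0007116) = 3.132 m/s.
Reynolds number Re = ρVD/μ = 893 · 3.132 · 0.0301 / 0.00936 = 8993.
Re > 4000 → turbulent. Relative roughness ε/D = 1.8e-06/0.0301 = 5.98e-05. Haaland: 1/√f = -1.8 log₁₀[(5.98e-05/3.7)^1.11 + 6.9/8993] = -1.8 log₁₀[4.8e-06 + 0.000767] = 5.602, so f = 0.03186.
Total minor-loss coefficient ΣK = 1·0.99 + 2·0.31 = 1.61.
ΔP = [f·L/D + ΣK]·(ρV²/2) = [0.03186·15.4/0.0301 + 1.61]·(893·3.132²/2) = [16.3 + 1.61]·4379 = 7.844e+04 Pa.
Q = ṁ/ρ = 1.99/893 = 0.002228 m³/s.
Pumping power P = QΔP = 0.002228·7.844e+04 = 174.8 W = 175 W.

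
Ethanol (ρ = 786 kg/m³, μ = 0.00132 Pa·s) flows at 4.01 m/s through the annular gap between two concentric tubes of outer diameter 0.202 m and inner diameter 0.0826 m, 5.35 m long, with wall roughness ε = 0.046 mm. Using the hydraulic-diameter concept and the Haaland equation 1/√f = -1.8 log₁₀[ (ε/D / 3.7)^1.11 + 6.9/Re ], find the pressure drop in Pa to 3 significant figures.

ΔP ≈ 4940 Pa

Hydraulic diameter D_h = 4A/P = D_o - D_i = 0.202 - 0.0826 = 0.1194 m.
Re = ρVD_h/μ = 786·4.01·0.1194/0.00132 = 2.851e+05.
ε/D_h = 4.6e-05/0.1194 = 0.000385; Haaland gives 1/√f = -1.8 log₁₀[3.8e-05+2.42e-05] = 7.571, so f = 0.01744.
ΔP = f(L/D_h)(ρV²/2) = 0.01744·5.35/0.1194·6319 = 4939 Pa.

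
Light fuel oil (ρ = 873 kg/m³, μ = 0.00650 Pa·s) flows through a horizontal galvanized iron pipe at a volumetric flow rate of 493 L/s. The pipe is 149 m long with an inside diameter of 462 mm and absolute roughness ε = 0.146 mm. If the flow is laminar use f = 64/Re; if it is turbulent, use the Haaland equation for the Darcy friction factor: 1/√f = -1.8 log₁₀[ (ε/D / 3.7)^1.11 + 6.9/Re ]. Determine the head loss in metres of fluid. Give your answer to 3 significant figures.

h_f ≈ 2.53 m

Q = 493 L/s = 493/1000 = 0.493 m³/s.
Cross-sectional area A = πD²/4 = π(0.462)²/4 = 0.1676 m²; mean velocity V = Q/A = 0.493/0.1676 = 2.941 m/s.
Reynolds number Re = ρVD/μ = 873 · 2.941 · 0.462 / 0.0065 = 1.825e+05.
Re > 4000 → turbulent. Relative roughness ε/D = 0.000146/0.462 = 0.000316. Haaland: 1/√f = -1.8 log₁₀[(0.000316/3.7)^1.11 + 6.9/1.825e+05] = -1.8 log₁₀[3.05e-05 + 3.78e-05] = 7.498, so f = 0.01779.
Darcy-Weisbach: ΔP = f(L/D)(ρV²/2) = 0.01779·(149/0.462)·(873·2.941²/2) = 0.01779·322.5·3775 = 2.166e+04 Pa.
Head loss h_f = ΔP/(ρg) = 2.166e+04/(873·9.81) = 2.53 m.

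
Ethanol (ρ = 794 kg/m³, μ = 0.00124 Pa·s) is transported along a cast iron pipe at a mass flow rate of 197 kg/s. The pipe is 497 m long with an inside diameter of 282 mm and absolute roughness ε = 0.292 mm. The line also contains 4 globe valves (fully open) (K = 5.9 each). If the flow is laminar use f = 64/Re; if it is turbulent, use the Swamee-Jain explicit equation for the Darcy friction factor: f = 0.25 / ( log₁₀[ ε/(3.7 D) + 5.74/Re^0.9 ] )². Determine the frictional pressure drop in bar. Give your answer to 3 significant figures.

ΔP ≈ 3.72 bar

A = πD²/4 = π(0.282)²/4 = 0.06246 m²; mean velocity V = ṁ/(ρA) = 197/(794 · 0.06246) = 3.972 m/s.
Reynolds number Re = ρVD/μ = 794 · 3.972 · 0.282 / 0.00124 = 7.173e+05.
Re > 4000 → turbulent. Relative roughness ε/D = 0.000292/0.282 = 0.00104. Swamee-Jain: f = 0.25/(log₁₀[0.00104/3.7 + 5.74/7.173e+05^0.9])² = 0.25/(log₁₀[0.00028 + 3.08e-05])² = 0.25/(-3.508)² = 0.02032.
Total minor-loss coefficient ΣK = 4·5.9 = 23.6.
ΔP = [f·L/D + ΣK]·(ρV²/2) = [0.02032·497/0.282 + 23.6]·(794·3.972²/2) = [35.81 + 23.6]·6265 = 3.722e+05 Pa.
ΔP = 3.722e+05 Pa = 3.72 bar.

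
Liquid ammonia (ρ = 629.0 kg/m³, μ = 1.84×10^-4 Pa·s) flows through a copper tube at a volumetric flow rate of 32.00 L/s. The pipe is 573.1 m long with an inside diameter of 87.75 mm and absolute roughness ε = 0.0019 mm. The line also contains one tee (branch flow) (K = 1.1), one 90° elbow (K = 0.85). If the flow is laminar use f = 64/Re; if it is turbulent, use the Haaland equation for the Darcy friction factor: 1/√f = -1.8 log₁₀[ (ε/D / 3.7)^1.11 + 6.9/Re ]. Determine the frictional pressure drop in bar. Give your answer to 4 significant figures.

ΔP ≈ 6.663 bar

Q = 32.00 L/s = 32.00/1000 = 0.032 m³/s.
Cross-sectional area A = πD²/4 = π(0.08775)²/4 = 0.006048 m²; mean velocity V = Q/A = 0.032/0.006048 = 5.291 m/s.
Reynolds number Re = ρVD/μ = 629 · 5.291 · 0.08775 / 0.000184 = 1.587e+06.
Re > 4000 → turbulent. Relative roughness ε/D = 1.9e-06/0.08775 = 2.17e-05. Haaland: 1/√f = -1.8 log₁₀[(2.17e-05/3.7)^1.11 + 6.9/1.587e+06] = -1.8 log₁₀[1.55e-06 + 4.35e-06] = 9.412, so f = 0.01129.
Total minor-loss coefficient ΣK = 1·1.1 + 1·0.85 = 1.95.
ΔP = [f·L/D + ΣK]·(ρV²/2) = [0.01129·573.1/0.08775 + 1.95]·(629·5.291²/2) = [73.72 + 1.95]·8805 = 6.663e+05 Pa.
ΔP = 6.663e+05 Pa = 6.663 bar.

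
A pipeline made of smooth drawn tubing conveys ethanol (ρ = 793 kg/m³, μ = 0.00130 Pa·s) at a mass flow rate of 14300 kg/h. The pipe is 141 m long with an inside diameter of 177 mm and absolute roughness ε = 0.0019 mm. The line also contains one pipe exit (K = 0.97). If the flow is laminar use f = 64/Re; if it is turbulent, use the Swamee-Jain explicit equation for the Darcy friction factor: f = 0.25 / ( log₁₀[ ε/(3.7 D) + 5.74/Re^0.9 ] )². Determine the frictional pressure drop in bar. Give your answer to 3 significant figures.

ΔP ≈ 0.00346 bar

ṁ = 14300 kg/h = 14300/3600 = 3.972 kg/s.
A = πD²/4 = π(0.177)²/4 = 0.02461 m²; mean velocity V = ṁ/(ρA) = 3.972/(793 · 0.02461) = 0.2036 m/s.
Reynolds number Re = ρVD/μ = 793 · 0.2036 · 0.177 / 0.0013 = 2.198e+04.
Re > 4000 → turbulent. Relative roughness ε/D = 1.9e-06/0.177 = 1.07e-05. Swamee-Jain: f = 0.25/(log₁₀[1.07e-05/3.7 + 5.74/2.198e+04^0.9])² = 0.25/(log₁₀[2.9e-06 + 0.00071])² = 0.25/(-3.147)² = 0.02524.
Total minor-loss coefficient ΣK = 1·0.97 = 0.97.
ΔP = [f·L/D + ΣK]·(ρV²/2) = [0.02524·141/0.177 + 0.97]·(793·0.2036²/2) = [20.11 + 0.97]·16.43 = 346.3 Pa.
ΔP = 346.3 Pa = 0.00346 bar.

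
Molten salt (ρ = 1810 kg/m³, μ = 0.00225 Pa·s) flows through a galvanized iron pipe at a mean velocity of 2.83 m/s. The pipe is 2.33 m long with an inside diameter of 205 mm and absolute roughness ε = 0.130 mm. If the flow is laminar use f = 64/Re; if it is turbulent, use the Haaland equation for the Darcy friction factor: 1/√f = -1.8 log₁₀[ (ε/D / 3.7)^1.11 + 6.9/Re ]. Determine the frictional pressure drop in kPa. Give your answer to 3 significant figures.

ΔP ≈ 1.52 kPa

Reynolds number Re = ρVD/μ = 1810 · 2.83 · 0.205 / 0.00225 = 4.667e+05.
Re > 4000 → turbulent. Relative roughness ε/D = 0.00013/0.205 = 0.000634. Haaland: 1/√f = -1.8 log₁₀[(0.000634/3.7)^1.11 + 6.9/4.667e+05] = -1.8 log₁₀[6.6e-05 + 1.48e-05] = 7.367, so f = 0.01843.
Darcy-Weisbach: ΔP = f(L/D)(ρV²/2) = 0.01843·(2.33/0.205)·(1810·2.83²/2) = 0.01843·11.37·7248 = 1518 Pa.
ΔP = 1518 Pa = 1.52 kPa.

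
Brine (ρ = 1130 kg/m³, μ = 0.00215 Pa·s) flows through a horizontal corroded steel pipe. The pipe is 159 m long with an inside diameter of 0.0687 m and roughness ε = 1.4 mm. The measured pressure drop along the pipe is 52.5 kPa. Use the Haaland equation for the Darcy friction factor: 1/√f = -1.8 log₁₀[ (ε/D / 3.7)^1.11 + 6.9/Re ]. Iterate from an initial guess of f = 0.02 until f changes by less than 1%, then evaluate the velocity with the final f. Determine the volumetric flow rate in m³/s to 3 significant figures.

Q ≈ 0.00331 m³/s

Rearranging Darcy-Weisbach: V = √(2·ΔP·D/(f·L·ρ)). With ε/D = 0.0014/0.0687 = 0.0204, iterate starting from f = 0.02:
  f = 0.02 → V = √(2·5.25e+04·0.0687/(0.02·159·1130)) = 1.417 m/s; Re = ρVD/μ = 5.116e+04; f → 0.04982
  f = 0.04982 → V = 0.8977 m/s; Re = 3.241e+04; f → 0.05023
Converged (Δf/f < 1%). With the final f = 0.05023: V = √(2·5.25e+04·0.0687/(0.05023·159·1130)) = 0.894 m/s.
Q = V·A = 0.894·(π/4·0.0687²) = 0.003314 m³/s = 0.00331 m³/s.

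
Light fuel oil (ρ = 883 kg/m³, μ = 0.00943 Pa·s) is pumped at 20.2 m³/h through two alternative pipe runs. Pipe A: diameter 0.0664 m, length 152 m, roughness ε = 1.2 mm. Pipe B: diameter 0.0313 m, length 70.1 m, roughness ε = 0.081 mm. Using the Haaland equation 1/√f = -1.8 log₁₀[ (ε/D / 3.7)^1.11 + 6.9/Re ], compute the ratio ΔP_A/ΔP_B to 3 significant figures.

Pipe A: V = Q/A = 0.005611/0.003463 = 1.62 m/s; Re = 1.007e+04; ε/D = 0.0181; Haaland → f = 0.05068; ΔP_A = f(L/D)(ρV²/2) = 1.345e+05 Pa.
Pipe B: V = Q/A = 0.005611/0.0007694 = 7.292 m/s; Re = 2.137e+04; ε/D = 0.00259; Haaland → f = 0.03022; ΔP_B = f(L/D)(ρV²/2) = 1.589e+06 Pa.
ΔP_A/ΔP_B = 1.345e+05/1.589e+06 = 0.0846.

ΔP_A/ΔP_B ≈ 0.0846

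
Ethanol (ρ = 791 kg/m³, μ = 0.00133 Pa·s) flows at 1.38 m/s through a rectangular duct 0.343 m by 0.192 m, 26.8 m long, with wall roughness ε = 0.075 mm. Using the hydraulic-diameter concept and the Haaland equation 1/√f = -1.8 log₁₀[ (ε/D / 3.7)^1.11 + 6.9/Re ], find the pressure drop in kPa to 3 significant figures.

ΔP ≈ 1.44 kPa

Hydraulic diameter D_h = 4A/P = 4·(0.343·0.192)/(2·(0.343+0.192)) = 0.2634/1.07 = 0.2462 m.
Re = ρVD_h/μ = 791·1.38·0.2462/0.00133 = 2.021e+05.
ε/D_h = 7.5e-05/0.2462 = 0.000305; Haaland gives 1/√f = -1.8 log₁₀[2.93e-05+3.41e-05] = 7.556, so f = 0.01751.
ΔP = f(L/D_h)(ρV²/2) = 0.01751·26.8/0.2462·753.2 = 1436 Pa.
ΔP = 1.44 kPa.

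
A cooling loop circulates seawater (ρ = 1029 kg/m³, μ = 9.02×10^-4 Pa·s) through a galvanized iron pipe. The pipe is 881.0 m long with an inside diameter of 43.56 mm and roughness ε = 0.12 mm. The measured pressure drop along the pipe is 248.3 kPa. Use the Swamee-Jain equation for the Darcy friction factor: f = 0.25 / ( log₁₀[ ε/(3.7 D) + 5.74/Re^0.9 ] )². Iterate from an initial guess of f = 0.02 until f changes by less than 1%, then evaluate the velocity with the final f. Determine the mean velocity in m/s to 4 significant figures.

Rearranging Darcy-Weisbach: V = √(2·ΔP·D/(f·L·ρ)). With ε/D = 0.00012/0.04356 = 0.00275, iterate starting from f = 0.02:
  f = 0.02 → V = √(2·2.483e+05·0.04356/(0.02·881·1029)) = 1.092 m/s; Re = ρVD/μ = 5.428e+04; f → 0.02825
  f = 0.02825 → V = 0.9191 m/s; Re = 4.567e+04; f → 0.02865
  f = 0.02865 → V = 0.9126 m/s; Re = 4.535e+04; f → 0.02867
Converged (Δf/f < 1%). With the final f = 0.02867: V = √(2·2.483e+05·0.04356/(0.02867·881·1029)) = 0.9123 m/s.

V ≈ 0.9123 m/s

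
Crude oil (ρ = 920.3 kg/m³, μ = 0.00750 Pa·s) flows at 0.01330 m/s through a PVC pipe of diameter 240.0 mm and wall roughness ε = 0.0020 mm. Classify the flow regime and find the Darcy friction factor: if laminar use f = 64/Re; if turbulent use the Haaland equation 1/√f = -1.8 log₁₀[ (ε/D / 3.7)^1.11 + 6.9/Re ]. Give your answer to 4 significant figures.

f ≈ 0.1634

Re = ρVD/μ = 920.3·0.0133·0.24/0.0075 = 391.7.
Re < 2300 → laminar, so f = 64/Re = 0.1634 (roughness is irrelevant in laminar flow).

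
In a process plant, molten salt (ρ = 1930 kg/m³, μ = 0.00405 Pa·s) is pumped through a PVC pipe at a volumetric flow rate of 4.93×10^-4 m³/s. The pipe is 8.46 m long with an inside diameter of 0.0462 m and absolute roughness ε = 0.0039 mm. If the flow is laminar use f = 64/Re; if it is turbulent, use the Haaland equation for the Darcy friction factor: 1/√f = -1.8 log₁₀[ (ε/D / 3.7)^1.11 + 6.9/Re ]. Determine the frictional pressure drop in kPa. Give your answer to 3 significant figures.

ΔP ≈ 0.535 kPa

Cross-sectional area A = πD²/4 = π(0.0462)²/4 = 0.001676 m²; mean velocity V = Q/A = 0.000493/0.001676 = 0.2941 m/s.
Reynolds number Re = ρVD/μ = 1930 · 0.2941 · 0.0462 / 0.00405 = 6475.
Re > 4000 → turbulent. Relative roughness ε/D = 3.9e-06/0.0462 = 8.44e-05. Haaland: 1/√f = -1.8 log₁₀[(8.44e-05/3.7)^1.11 + 6.9/6475] = -1.8 log₁₀[7.04e-06 + 0.00107] = 5.345, so f = 0.035.
Darcy-Weisbach: ΔP = f(L/D)(ρV²/2) = 0.035·(8.46/0.0462)·(1930·0.2941²/2) = 0.035·183.1·83.46 = 534.9 Pa.
ΔP = 534.9 Pa = 0.535 kPa.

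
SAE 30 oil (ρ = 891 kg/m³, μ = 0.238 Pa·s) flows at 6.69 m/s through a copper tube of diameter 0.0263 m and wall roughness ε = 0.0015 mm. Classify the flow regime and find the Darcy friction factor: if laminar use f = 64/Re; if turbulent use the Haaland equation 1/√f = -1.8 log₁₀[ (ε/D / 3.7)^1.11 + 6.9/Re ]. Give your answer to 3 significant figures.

f ≈ 0.0972

Re = ρVD/μ = 891·6.69·0.0263/0.238 = 658.7.
Re < 2300 → laminar, so f = 64/Re = 0.09716 (roughness is irrelevant in laminar flow).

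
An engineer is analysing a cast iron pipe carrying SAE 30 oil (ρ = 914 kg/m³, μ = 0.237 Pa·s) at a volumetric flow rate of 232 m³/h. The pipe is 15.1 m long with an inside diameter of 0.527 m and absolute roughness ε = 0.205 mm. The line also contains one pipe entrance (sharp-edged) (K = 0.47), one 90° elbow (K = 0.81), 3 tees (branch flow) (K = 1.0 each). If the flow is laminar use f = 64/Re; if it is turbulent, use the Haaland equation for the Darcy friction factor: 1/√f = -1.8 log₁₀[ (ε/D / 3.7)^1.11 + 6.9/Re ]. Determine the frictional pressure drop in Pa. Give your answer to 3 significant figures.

ΔP ≈ 293 Pa

Q = 232 m³/h = 232/3600 = 0.06444 m³/s.
Cross-sectional area A = πD²/4 = π(0.527)²/4 = 0.2181 m²; mean velocity V = Q/A = 0.06444/0.2181 = 0.2954 m/s.
Reynolds number Re = ρVD/μ = 914 · 0.2954 · 0.527 / 0.237 = 600.5.
Re < 2300 → laminar flow, so f = 64/Re = 64/600.5 = 0.1066 (the turbulent correlation is not needed).
Total minor-loss coefficient ΣK = 1·0.47 + 1·0.81 + 3·1 = 4.28.
ΔP = [f·L/D + ΣK]·(ρV²/2) = [0.1066·15.1/0.527 + 4.28]·(914·0.2954²/2) = [3.054 + 4.28]·39.89 = 292.6 Pa.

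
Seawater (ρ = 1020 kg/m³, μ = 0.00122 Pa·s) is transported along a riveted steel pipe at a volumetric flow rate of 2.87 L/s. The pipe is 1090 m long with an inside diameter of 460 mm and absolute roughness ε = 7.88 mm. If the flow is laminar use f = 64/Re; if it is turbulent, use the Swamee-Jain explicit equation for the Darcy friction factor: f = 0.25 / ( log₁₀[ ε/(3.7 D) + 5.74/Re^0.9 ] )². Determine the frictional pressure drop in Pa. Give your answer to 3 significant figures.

ΔP ≈ 19.1 Pa

Q = 2.87 L/s = 2.87/1000 = 0.00287 m³/s.
Cross-sectional area A = πD²/4 = π(0.46)²/4 = 0.1662 m²; mean velocity V = Q/A = 0.00287/0.1662 = 0.01727 m/s.
Reynolds number Re = ρVD/μ = 1020 · 0.01727 · 0.46 / 0.00122 = 6642.
Re > 4000 → turbulent. Relative roughness ε/D = 0.00788/0.46 = 0.0171. Swamee-Jain: f = 0.25/(log₁₀[0.0171/3.7 + 5.74/6642^0.9])² = 0.25/(log₁₀[0.00463 + 0.00208])² = 0.25/(-2.173)² = 0.05294.
Darcy-Weisbach: ΔP = f(L/D)(ρV²/2) = 0.05294·(1090/0.46)·(1020·0.01727²/2) = 0.05294·2370·0.1521 = 19.08 Pa.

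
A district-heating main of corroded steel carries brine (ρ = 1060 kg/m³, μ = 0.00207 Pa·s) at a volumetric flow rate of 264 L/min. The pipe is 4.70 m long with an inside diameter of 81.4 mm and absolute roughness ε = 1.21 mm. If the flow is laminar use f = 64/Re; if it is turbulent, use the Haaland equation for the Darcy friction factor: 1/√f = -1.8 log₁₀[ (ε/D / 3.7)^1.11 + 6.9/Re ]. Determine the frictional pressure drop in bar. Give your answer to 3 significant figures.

ΔP ≈ 0.00982 bar

Q = 264 L/min = 264/60000 = 0.0044 m³/s.
Cross-sectional area A = πD²/4 = π(0.0814)²/4 = 0.005204 m²; mean velocity V = Q/A = 0.0044/0.005204 = 0.8455 m/s.
Reynolds number Re = ρVD/μ = 1060 · 0.8455 · 0.0814 / 0.00207 = 3.524e+04.
Re > 4000 → turbulent. Relative roughness ε/D = 0.00121/0.0814 = 0.0149. Haaland: 1/√f = -1.8 log₁₀[(0.0149/3.7)^1.11 + 6.9/3.524e+04] = -1.8 log₁₀[0.00219 + 0.000196] = 4.72, so f = 0.04488.
Darcy-Weisbach: ΔP = f(L/D)(ρV²/2) = 0.04488·(4.7/0.0814)·(1060·0.8455²/2) = 0.04488·57.74·378.9 = 981.8 Pa.
ΔP = 981.8 Pa = 0.00982 bar.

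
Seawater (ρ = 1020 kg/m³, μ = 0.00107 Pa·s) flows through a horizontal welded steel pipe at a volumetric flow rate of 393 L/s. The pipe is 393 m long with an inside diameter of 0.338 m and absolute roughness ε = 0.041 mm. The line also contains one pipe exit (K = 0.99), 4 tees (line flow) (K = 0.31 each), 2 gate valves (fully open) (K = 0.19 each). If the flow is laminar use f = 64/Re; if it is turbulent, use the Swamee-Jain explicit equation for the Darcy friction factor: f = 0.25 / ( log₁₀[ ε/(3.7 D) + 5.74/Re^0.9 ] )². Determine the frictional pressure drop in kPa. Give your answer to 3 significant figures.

Q = 393 L/s = 393/1000 = 0.393 m³/s.
Cross-sectional area A = πD²/4 = π(0.338)²/4 = 0.08973 m²; mean velocity V = Q/A = 0.393/0.08973 = 4.38 m/s.
Reynolds number Re = ρVD/μ = 1020 · 4.38 · 0.338 / 0.00107 = 1.411e+06.
Re > 4000 → turbulent. Relative roughness ε/D = 4.1e-05/0.338 = 0.000121. Swamee-Jain: f = 0.25/(log₁₀[0.000121/3.7 + 5.74/1.411e+06^0.9])² = 0.25/(log₁₀[3.28e-05 + 1.68e-05])² = 0.25/(-4.305)² = 0.01349.
Total minor-loss coefficient ΣK = 1·0.99 + 4·0.31 + 2·0.19 = 2.61.
ΔP = [f·L/D + ΣK]·(ρV²/2) = [0.01349·393/0.338 + 2.61]·(1020·4.38²/2) = [15.68 + 2.61]·9784 = 1.79e+05 Pa.
ΔP = 1.79e+05 Pa = 179 kPa.

ΔP ≈ 179 kPa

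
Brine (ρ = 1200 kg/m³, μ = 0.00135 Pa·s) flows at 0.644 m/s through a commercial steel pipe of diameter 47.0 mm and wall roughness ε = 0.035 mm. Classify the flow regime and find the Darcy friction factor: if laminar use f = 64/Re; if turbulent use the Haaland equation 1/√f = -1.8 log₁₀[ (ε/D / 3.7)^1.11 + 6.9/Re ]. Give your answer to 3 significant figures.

f ≈ 0.0256

Re = ρVD/μ = 1200·0.644·0.047/0.00135 = 2.69e+04.
Re > 4000 → turbulent. ε/D = 3.5e-05/0.047 = 0.000745; Haaland: 1/√f = -1.8 log₁₀[7.89e-05 + 0.000256] = 6.254, so f = 0.02557.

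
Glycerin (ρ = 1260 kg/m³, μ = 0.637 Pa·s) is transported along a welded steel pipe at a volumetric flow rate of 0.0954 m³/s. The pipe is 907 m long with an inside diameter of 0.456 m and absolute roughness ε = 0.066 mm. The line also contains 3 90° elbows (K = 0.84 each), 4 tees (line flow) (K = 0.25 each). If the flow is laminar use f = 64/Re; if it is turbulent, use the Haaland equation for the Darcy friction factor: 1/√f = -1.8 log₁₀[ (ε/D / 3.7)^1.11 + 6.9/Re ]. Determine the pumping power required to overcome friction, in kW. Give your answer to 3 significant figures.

P ≈ 5.03 kW

Cross-sectional area A = πD²/4 = π(0.456)²/4 = 0.1633 m²; mean velocity V = Q/A = 0.0954/0.1633 = 0.5842 m/s.
Reynolds number Re = ρVD/μ = 1260 · 0.5842 · 0.456 / 0.637 = 526.9.
Re < 2300 → laminar flow, so f = 64/Re = 64/526.9 = 0.1215 (the turbulent correlation is not needed).
Total minor-loss coefficient ΣK = 3·0.84 + 4·0.25 = 3.52.
ΔP = [f·L/D + ΣK]·(ρV²/2) = [0.1215·907/0.456 + 3.52]·(1260·0.5842²/2) = [241.6 + 3.52]·215 = 5.27e+04 Pa.
Pumping power P = QΔP = 0.0954·5.27e+04 = 5027 W = 5.03 kW.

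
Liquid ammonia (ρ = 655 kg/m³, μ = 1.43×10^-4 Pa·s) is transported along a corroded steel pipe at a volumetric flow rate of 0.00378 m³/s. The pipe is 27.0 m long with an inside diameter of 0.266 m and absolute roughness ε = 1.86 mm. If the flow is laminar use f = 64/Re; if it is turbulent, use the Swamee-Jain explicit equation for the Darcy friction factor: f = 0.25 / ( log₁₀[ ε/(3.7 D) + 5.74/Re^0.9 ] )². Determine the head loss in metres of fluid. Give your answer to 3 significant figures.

Cross-sectional area A = πD²/4 = π(0.266)²/4 = 0.05557 m²; mean velocity V = Q/A = 0.00378/0.05557 = 0.06802 m/s.
Reynolds number Re = ρVD/μ = 655 · 0.06802 · 0.266 / 0.000143 = 8.288e+04.
Re > 4000 → turbulent. Relative roughness ε/D = 0.00186/0.266 = 0.00699. Swamee-Jain: f = 0.25/(log₁₀[0.00699/3.7 + 5.74/8.288e+04^0.9])² = 0.25/(log₁₀[0.00189 + 0.000215])² = 0.25/(-2.677)² = 0.03489.
Darcy-Weisbach: ΔP = f(L/D)(ρV²/2) = 0.03489·(27/0.266)·(655·0.06802²/2) = 0.03489·101.5·1.515 = 5.366 Pa.
Head loss h_f = ΔP/(ρg) = 5.366/(655·9.81) = 8.35×10^-4 m.

h_f ≈ 8.35×10^-4 m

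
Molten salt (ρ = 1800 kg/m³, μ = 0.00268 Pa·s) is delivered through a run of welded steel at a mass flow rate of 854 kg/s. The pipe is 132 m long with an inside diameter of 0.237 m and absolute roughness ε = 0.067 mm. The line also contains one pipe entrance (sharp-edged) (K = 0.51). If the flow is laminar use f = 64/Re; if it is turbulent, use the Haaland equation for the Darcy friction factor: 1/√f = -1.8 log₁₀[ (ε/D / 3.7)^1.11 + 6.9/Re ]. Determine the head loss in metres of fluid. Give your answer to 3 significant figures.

A = πD²/4 = π(0.237)²/4 = 0.04412 m²; mean velocity V = ṁ/(ρA) = 854/(1800 · 0.04412) = 10.75 m/s.
Reynolds number Re = ρVD/μ = 1800 · 10.75 · 0.237 / 0.00268 = 1.712e+06.
Re > 4000 → turbulent. Relative roughness ε/D = 6.7e-05/0.237 = 0.000283. Haaland: 1/√f = -1.8 log₁₀[(0.000283/3.7)^1.11 + 6.9/1.712e+06] = -1.8 log₁₀[2.69e-05 + 4.03e-06] = 8.116, so f = 0.01518.
Total minor-loss coefficient ΣK = 1·0.51 = 0.51.
ΔP = [f·L/D + ΣK]·(ρV²/2) = [0.01518·132/0.237 + 0.51]·(1800·10.75²/2) = [8.455 + 0.51]·1.041e+05 = 9.332e+05 Pa.
Head loss h_f = ΔP/(ρg) = 9.332e+05/(1800·9.81) = 52.8 m.

h_f ≈ 52.8 m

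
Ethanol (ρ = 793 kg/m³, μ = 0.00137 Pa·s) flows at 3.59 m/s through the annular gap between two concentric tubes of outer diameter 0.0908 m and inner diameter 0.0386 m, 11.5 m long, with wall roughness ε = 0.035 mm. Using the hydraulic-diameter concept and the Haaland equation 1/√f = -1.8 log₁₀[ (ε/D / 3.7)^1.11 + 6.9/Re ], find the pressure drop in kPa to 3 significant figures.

ΔP ≈ 23.2 kPa

Hydraulic diameter D_h = 4A/P = D_o - D_i = 0.0908 - 0.0386 = 0.0522 m.
Re = ρVD_h/μ = 793·3.59·0.0522/0.00137 = 1.085e+05.
ε/D_h = 3.5e-05/0.0522 = 0.00067; Haaland gives 1/√f = -1.8 log₁₀[7.02e-05+6.36e-05] = 6.972, so f = 0.02057.
ΔP = f(L/D_h)(ρV²/2) = 0.02057·11.5/0.0522·5110 = 2.316e+04 Pa.
ΔP = 23.2 kPa.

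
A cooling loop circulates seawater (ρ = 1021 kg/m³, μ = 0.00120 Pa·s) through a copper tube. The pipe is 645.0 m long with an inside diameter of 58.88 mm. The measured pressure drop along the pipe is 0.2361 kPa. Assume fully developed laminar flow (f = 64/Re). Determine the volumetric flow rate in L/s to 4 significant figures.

For laminar flow, f = 64/Re with Re = ρVD/μ, so Darcy-Weisbach reduces to ΔP = 32μLV/D². Solving for V: V = ΔP·D²/(32μL) = 236.1·(0.05888)²/(32·0.0012·645) = 0.03305 m/s.
Check: Re = ρVD/μ = 1021·0.03305·0.05888/0.0012 = 1656 < 2300, so the laminar assumption holds.
Q = V·A = 0.03305·(π/4·0.05888²) = 8.998e-05 m³/s = 0.08998 L/s.

Q ≈ 0.08998 L/s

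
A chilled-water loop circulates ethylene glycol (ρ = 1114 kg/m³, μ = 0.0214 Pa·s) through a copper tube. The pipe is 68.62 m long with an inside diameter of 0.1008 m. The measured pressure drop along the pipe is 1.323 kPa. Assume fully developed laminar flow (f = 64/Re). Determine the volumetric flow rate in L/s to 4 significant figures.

For laminar flow, f = 64/Re with Re = ρVD/μ, so Darcy-Weisbach reduces to ΔP = 32μLV/D². Solving for V: V = ΔP·D²/(32μL) = 1323·(0.1008)²/(32·0.0214·68.62) = 0.2861 m/s.
Check: Re = ρVD/μ = 1114·0.2861·0.1008/0.0214 = 1501 < 2300, so the laminar assumption holds.
Q = V·A = 0.2861·(π/4·0.1008²) = 0.002283 m³/s = 2.283 L/s.

Q ≈ 2.283 L/s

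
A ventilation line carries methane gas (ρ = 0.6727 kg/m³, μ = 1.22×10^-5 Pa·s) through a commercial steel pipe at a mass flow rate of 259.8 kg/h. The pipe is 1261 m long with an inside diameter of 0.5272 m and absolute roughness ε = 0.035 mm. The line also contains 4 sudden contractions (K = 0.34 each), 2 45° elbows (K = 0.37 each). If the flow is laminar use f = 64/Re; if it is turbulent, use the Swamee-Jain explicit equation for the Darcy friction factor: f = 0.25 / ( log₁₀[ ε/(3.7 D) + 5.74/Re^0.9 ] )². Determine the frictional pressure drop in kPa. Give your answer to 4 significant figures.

ΔP ≈ 0.005666 kPa

ṁ = 259.8 kg/h = 259.8/3600 = 0.07217 kg/s.
A = πD²/4 = π(0.5272)²/4 = 0.2183 m²; mean velocity V = ṁ/(ρA) = 0.07217/(0.6727 · 0.2183) = 0.4914 m/s.
Reynolds number Re = ρVD/μ = 0.6727 · 0.4914 · 0.5272 / 1.22e-05 = 1.429e+04.
Re > 4000 → turbulent. Relative roughness ε/D = 3.5e-05/0.5272 = 6.64e-05. Swamee-Jain: f = 0.25/(log₁₀[6.64e-05/3.7 + 5.74/1.429e+04^0.9])² = 0.25/(log₁₀[1.79e-05 + 0.00105])² = 0.25/(-2.973)² = 0.02828.
Total minor-loss coefficient ΣK = 4·0.34 + 2·0.37 = 2.1.
ΔP = [f·L/D + ΣK]·(ρV²/2) = [0.02828·1261/0.5272 + 2.1]·(0.6727·0.4914²/2) = [67.65 + 2.1]·0.08123 = 5.666 Pa.
ΔP = 5.666 Pa = 0.005666 kPa.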